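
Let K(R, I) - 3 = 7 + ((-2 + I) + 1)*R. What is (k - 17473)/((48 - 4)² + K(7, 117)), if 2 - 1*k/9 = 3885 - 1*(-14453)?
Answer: -26071/394 ≈ -66.170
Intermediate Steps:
k = -165024 (k = 18 - 9*(3885 - 1*(-14453)) = 18 - 9*(3885 + 14453) = 18 - 9*18338 = 18 - 165042 = -165024)
K(R, I) = 10 + R*(-1 + I) (K(R, I) = 3 + (7 + ((-2 + I) + 1)*R) = 3 + (7 + (-1 + I)*R) = 3 + (7 + R*(-1 + I)) = 10 + R*(-1 + I))
(k - 17473)/((48 - 4)² + K(7, 117)) = (-165024 - 17473)/((48 - 4)² + (10 - 1*7 + 117*7)) = -182497/(44² + (10 - 7 + 819)) = -182497/(1936 + 822) = -182497/2758 = -182497*1/2758 = -26071/394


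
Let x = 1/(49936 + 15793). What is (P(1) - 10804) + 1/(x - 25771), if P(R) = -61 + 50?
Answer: -18319550822999/1693902058 ≈ -10815.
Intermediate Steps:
P(R) = -11
x = 1/65729 ≈ 1.5214e-5
(P(1) - 10804) + 1/(x - 25771) = (-11 - 10804) + 1/(1/65729 - 25771) = -10815 + 1/(-1693902058/65729) = -10815 - 65729/1693902058 = -18319550822999/1693902058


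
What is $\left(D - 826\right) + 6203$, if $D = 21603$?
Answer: $26980$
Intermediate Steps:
$\left(D - 826\right) + 6203 = \left(21603 - 826\right) + 6203 = 20777 + 6203 = 26980$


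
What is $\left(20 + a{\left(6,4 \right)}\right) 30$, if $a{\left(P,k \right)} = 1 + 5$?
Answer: $780$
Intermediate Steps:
$a{\left(P,k \right)} = 6$
$\left(20 + a{\left(6,4 \right)}\right) 30 = \left(20 + 6\right) 30 = 26 \cdot 30 = 780$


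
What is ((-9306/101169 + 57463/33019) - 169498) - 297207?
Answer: -24746383778894/53023797 ≈ -4.6670e+5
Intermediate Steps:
((-9306/101169 + 57463/33019) - 169498) - 297207 = ((-9306*1/101169 + 57463*(1/33019)) - 169498) - 297207 = ((-1034/11241 + 8209/4717) - 169498) - 297207 = (87399991/53023797 - 169498) - 297207 = -8987340143915/53023797 - 297207 = -24746383778894/53023797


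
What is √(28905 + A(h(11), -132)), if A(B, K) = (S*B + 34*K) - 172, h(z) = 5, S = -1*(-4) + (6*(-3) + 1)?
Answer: 2*√6045 ≈ 155.50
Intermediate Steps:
S = -13 (S = 4 + (-18 + 1) = 4 - 17 = -13)
A(B, K) = -172 - 13*B + 34*K (A(B, K) = (-13*B + 34*K) - 172 = -172 - 13*B + 34*K)
√(28905 + A(h(11), -132)) = √(28905 + (-172 - 13*5 + 34*(-132))) = √(28905 + (-172 - 65 - 4488)) = √(28905 - 4725) = √24180 = 2*√6045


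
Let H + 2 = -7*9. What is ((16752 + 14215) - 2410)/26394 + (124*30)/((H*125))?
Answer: 8922663/14296750 ≈ 0.62410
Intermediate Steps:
H = -65 (H = -2 - 7*9 = -2 - 63 = -65)
((16752 + 14215) - 2410)/26394 + (124*30)/((H*125)) = ((16752 + 14215) - 2410)/26394 + (124*30)/((-65*125)) = (30967 - 2410)*(1/26394) + 3720/(-8125) = 28557*(1/26394) + 3720*(-1/8125) = 9519/8798 - 744/1625 = 8922663/14296750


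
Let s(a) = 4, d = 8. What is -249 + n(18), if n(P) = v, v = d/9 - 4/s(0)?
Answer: -2242/9 ≈ -249.11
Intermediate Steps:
v = -1/9 (v = 8/9 - 4/4 = 8*(1/9) - 4*1/4 = 8/9 - 1 = -1/9 ≈ -0.11111)
n(P) = -1/9
-249 + n(18) = -249 - 1/9 = -2242/9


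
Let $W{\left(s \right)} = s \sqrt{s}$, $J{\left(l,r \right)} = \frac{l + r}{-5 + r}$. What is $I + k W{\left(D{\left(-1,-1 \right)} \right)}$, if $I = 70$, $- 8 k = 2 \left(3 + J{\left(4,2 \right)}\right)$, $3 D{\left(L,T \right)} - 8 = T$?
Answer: $70 - \frac{7 \sqrt{21}}{36} \approx 69.109$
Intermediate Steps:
$J{\left(l,r \right)} = \frac{l + r}{-5 + r}$
$D{\left(L,T \right)} = \frac{8}{3} + \frac{T}{3}$
$k = - \frac{1}{4}$ ($k = - \frac{2 \left(3 + \frac{4 + 2}{-5 + 2}\right)}{8} = - \frac{2 \left(3 + \frac{1}{-3} \cdot 6\right)}{8} = - \frac{2 \left(3 - 2\right)}{8} = - \frac{2 \cdot 1}{8} = \left(- \frac{1}{8}\right) 2 = - \frac{1}{4} \approx -0.25$)
$W{\left(s \right)} = s^{\frac{3}{2}}$
$I + k W{\left(D{\left(-1,-1 \right)} \right)} = 70 - \frac{\left(\frac{8}{3} + \frac{1}{3} \left(-1\right)\right)^{\frac{3}{2}}}{4} = 70 - \frac{\left(\frac{8}{3} - \frac{1}{3}\right)^{\frac{3}{2}}}{4} = 70 - \frac{\left(\frac{7}{3}\right)^{\frac{3}{2}}}{4} = 70 - \frac{\frac{7}{9} \sqrt{21}}{4} = 70 - \frac{7 \sqrt{21}}{36}$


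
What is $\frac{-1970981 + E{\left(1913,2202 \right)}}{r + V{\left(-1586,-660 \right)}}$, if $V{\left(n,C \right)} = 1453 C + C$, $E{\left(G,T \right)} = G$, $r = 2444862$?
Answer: $- \frac{328178}{247537} \approx -1.3258$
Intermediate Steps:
$V{\left(n,C \right)} = 1454 C$
$\frac{-1970981 + E{\left(1913,2202 \right)}}{r + V{\left(-1586,-660 \right)}} = \frac{-1970981 + 1913}{2444862 + 1454 \left(-660\right)} = - \frac{1969068}{2444862 - 959640} = - \frac{1969068}{1485222} = \left(-1969068\right) \frac{1}{1485222} = - \frac{328178}{247537}$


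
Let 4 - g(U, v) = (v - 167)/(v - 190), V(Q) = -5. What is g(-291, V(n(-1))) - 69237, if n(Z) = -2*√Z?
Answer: -13500607/195 ≈ -69234.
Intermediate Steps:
g(U, v) = 4 - (-167 + v)/(-190 + v) (g(U, v) = 4 - (v - 167)/(v - 190) = 4 - (-167 + v)/(-190 + v))
g(-291, V(n(-1))) - 69237 = (-593 + 3*(-5))/(-190 - 5) - 69237 = (-593 - 15)/(-195) - 69237 = -1/195*(-608) - 69237 = 608/195 - 69237 = -13500607/195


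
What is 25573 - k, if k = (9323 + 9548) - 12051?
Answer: 18753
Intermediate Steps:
k = 6820 (k = 18871 - 12051 = 6820)
25573 - k = 25573 - 1*6820 = 25573 - 6820 = 18753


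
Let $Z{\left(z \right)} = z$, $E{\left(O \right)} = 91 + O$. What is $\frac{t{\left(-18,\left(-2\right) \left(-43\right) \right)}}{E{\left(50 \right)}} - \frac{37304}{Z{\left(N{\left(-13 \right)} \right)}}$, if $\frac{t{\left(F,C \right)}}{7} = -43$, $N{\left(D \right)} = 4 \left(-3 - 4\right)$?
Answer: $\frac{1312859}{987} \approx 1330.2$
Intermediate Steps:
$N{\left(D \right)} = -28$ ($N{\left(D \right)} = 4 \left(-7\right) = -28$)
$t{\left(F,C \right)} = -301$ ($t{\left(F,C \right)} = 7 \left(-43\right) = -301$)
$\frac{t{\left(-18,\left(-2\right) \left(-43\right) \right)}}{E{\left(50 \right)}} - \frac{37304}{Z{\left(N{\left(-13 \right)} \right)}} = - \frac{301}{91 + 50} - \frac{37304}{-28} = - \frac{301}{141} - - \frac{9326}{7} = \left(-301\right) \frac{1}{141} + \frac{9326}{7} = - \frac{301}{141} + \frac{9326}{7} = \frac{1312859}{987}$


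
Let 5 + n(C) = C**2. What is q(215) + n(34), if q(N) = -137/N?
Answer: 247328/215 ≈ 1150.4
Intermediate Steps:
n(C) = -5 + C**2
q(215) + n(34) = -137/215 + (-5 + 34**2) = -137*1/215 + (-5 + 1156) = -137/215 + 1151 = 247328/215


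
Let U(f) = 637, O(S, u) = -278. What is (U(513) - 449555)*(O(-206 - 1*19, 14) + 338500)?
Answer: -151833943796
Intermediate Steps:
(U(513) - 449555)*(O(-206 - 1*19, 14) + 338500) = (637 - 449555)*(-278 + 338500) = -448918*338222 = -151833943796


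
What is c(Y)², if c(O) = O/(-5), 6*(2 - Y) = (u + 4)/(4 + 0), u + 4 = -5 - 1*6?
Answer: 3481/14400 ≈ 0.24174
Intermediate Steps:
u = -15 (u = -4 + (-5 - 1*6) = -4 + (-5 - 6) = -4 - 11 = -15)
Y = 59/24 (Y = 2 - (-15 + 4)/(6*(4 + 0)) = 2 - (-11)/(6*4) = 2 - ⅙*(-11/4) = 2 + 11/24 = 59/24 ≈ 2.4583)
c(O) = -O/5 (c(O) = O*(-⅕) = -O/5)
c(Y)² = (-⅕*59/24)² = (-59/120)² = 3481/14400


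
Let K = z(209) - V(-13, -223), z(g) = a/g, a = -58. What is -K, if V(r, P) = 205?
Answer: 42903/209 ≈ 205.28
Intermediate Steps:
z(g) = -58/g
K = -42903/209 (K = -58/209 - 1*205 = -58*1/209 - 205 = -58/209 - 205 = -42903/209 ≈ -205.28)
-K = -1*(-42903/209) = 42903/209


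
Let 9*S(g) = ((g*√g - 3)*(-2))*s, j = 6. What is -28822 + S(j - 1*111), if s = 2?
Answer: -86462/3 + 140*I*√105/3 ≈ -28821.0 + 478.19*I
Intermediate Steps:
S(g) = 4/3 - 4*g^(3/2)/9 (S(g) = (((g*√g - 3)*(-2))*2)/9 = (((g^(3/2) - 3)*(-2))*2)/9 = (((-3 + g^(3/2))*(-2))*2)/9 = ((6 - 2*g^(3/2))*2)/9 = (12 - 4*g^(3/2))/9 = 4/3 - 4*g^(3/2)/9)
-28822 + S(j - 1*111) = -28822 + (4/3 - 4*(6 - 1*111)^(3/2)/9) = -28822 + (4/3 - 4*(6 - 111)^(3/2)/9) = -28822 + (4/3 - (-140)*I*√105/3) = -28822 + (4/3 + 140*I*√105/3) = -86462/3 + 140*I*√105/3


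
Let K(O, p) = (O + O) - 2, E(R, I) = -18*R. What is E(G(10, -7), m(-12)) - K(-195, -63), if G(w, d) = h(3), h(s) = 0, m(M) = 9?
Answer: 392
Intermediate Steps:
G(w, d) = 0
K(O, p) = -2 + 2*O (K(O, p) = 2*O - 2 = -2 + 2*O)
E(G(10, -7), m(-12)) - K(-195, -63) = -18*0 - (-2 + 2*(-195)) = 0 - (-2 - 390) = 0 - 1*(-392) = 0 + 392 = 392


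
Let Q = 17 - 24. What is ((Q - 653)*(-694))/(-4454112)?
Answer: -19085/185588 ≈ -0.10284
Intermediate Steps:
Q = -7
((Q - 653)*(-694))/(-4454112) = ((-7 - 653)*(-694))/(-4454112) = -660*(-694)*(-1/4454112) = 458040*(-1/4454112) = -19085/185588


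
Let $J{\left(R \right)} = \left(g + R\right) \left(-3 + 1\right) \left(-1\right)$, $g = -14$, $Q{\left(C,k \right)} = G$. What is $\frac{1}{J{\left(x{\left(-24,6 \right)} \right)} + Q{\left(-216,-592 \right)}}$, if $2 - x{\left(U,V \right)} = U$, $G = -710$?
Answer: $- \frac{1}{686} \approx -0.0014577$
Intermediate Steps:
$x{\left(U,V \right)} = 2 - U$
$Q{\left(C,k \right)} = -710$
$J{\left(R \right)} = -28 + 2 R$ ($J{\left(R \right)} = \left(-14 + R\right) \left(-3 + 1\right) \left(-1\right) = \left(-14 + R\right) \left(\left(-2\right) \left(-1\right)\right) = \left(-14 + R\right) 2 = -28 + 2 R$)
$\frac{1}{J{\left(x{\left(-24,6 \right)} \right)} + Q{\left(-216,-592 \right)}} = \frac{1}{\left(-28 + 2 \left(2 - -24\right)\right) - 710} = \frac{1}{\left(-28 + 2 \left(2 + 24\right)\right) - 710} = \frac{1}{\left(-28 + 2 \cdot 26\right) - 710} = \frac{1}{\left(-28 + 52\right) - 710} = \frac{1}{24 - 710} = \frac{1}{-686} = - \frac{1}{686}$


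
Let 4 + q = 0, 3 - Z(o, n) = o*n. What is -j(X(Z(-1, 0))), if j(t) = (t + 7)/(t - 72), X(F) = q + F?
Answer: 6/73 ≈ 0.082192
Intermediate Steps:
Z(o, n) = 3 - n*o (Z(o, n) = 3 - o*n = 3 - n*o)
q = -4 (q = -4 + 0 = -4)
X(F) = -4 + F
j(t) = (7 + t)/(-72 + t)
-j(X(Z(-1, 0))) = -(7 + (-4 + (3 - 1*0*(-1))))/(-72 + (-4 + (3 - 1*0*(-1)))) = -(7 + (-4 + (3 + 0)))/(-72 + (-4 + (3 + 0))) = -(7 + (-4 + 3))/(-72 + (-4 + 3)) = -(7 - 1)/(-72 - 1) = -6/(-73) = -(-1)*6/73 = -1*(-6/73) = 6/73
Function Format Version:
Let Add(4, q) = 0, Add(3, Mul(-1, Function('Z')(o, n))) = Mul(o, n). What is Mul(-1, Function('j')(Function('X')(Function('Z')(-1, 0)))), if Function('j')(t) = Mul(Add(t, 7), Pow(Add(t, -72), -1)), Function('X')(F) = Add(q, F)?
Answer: Rational(6, 73) ≈ 0.082192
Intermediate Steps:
Function('Z')(o, n) = Add(3, Mul(-1, n, o)) (Function('Z')(o, n) = Add(3, Mul(-1, Mul(o, n))) = Add(3, Mul(-1, Mul(n, o))) = Add(3, Mul(-1, n, o)))
q = -4 (q = Add(-4, 0) = -4)
Function('X')(F) = Add(-4, F)
Function('j')(t) = Mul(Pow(Add(-72, t), -1), Add(7, t)) (Function('j')(t) = Mul(Add(7, t), Pow(Add(-72, t), -1)) = Mul(Pow(Add(-72, t), -1), Add(7, t)))
Mul(-1, Function('j')(Function('X')(Function('Z')(-1, 0)))) = Mul(-1, Mul(Pow(Add(-72, Add(-4, Add(3, Mul(-1, 0, -1)))), -1), Add(7, Add(-4, Add(3, Mul(-1, 0, -1)))))) = Mul(-1, Mul(Pow(Add(-72, Add(-4, Add(3, 0))), -1), Add(7, Add(-4, Add(3, 0))))) = Mul(-1, Mul(Pow(Add(-72, Add(-4, 3)), -1), Add(7, Add(-4, 3)))) = Mul(-1, Mul(Pow(Add(-72, -1), -1), Add(7, -1))) = Mul(-1, Mul(Pow(-73, -1), 6)) = Mul(-1, Mul(Rational(-1, 73), 6)) = Mul(-1, Rational(-6, 73)) = Rational(6, 73)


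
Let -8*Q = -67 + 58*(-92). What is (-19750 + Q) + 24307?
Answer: 41859/8 ≈ 5232.4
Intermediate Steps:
Q = 5403/8 (Q = -(-67 + 58*(-92))/8 = -(-67 - 5336)/8 = -⅛*(-5403) = 5403/8 ≈ 675.38)
(-19750 + Q) + 24307 = (-19750 + 5403/8) + 24307 = -152597/8 + 24307 = 41859/8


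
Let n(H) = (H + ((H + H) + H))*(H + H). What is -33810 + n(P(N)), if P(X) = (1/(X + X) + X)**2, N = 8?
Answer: -48639/8192 ≈ -5.9374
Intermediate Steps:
P(X) = (X + 1/(2*X))**2 (P(X) = (1/(2*X) + X)**2 = (X + 1/(2*X))**2)
n(H) = 8*H**2 (n(H) = (H + (2*H + H))*(2*H) = (H + 3*H)*(2*H) = (4*H)*(2*H) = 8*H**2)
-33810 + n(P(N)) = -33810 + 8*((1/4)*(1 + 2*8**2)**2/8**2)**2 = -33810 + 8*((1/4)*(1/64)*(1 + 2*64)**2)**2 = -33810 + 8*((1/4)*(1/64)*(1 + 128)**2)**2 = -33810 + 8*((1/4)*(1/64)*129**2)**2 = -33810 + 8*((1/4)*(1/64)*16641)**2 = -33810 + 8*(16641/256)**2 = -33810 + 8*(276922881/65536) = -33810 + 276922881/8192 = -48639/8192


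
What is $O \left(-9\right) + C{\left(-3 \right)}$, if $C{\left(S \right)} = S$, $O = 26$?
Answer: $-237$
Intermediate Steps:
$O \left(-9\right) + C{\left(-3 \right)} = 26 \left(-9\right) - 3 = -234 - 3 = -237$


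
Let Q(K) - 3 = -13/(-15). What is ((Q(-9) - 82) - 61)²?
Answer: 4355569/225 ≈ 19358.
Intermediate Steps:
Q(K) = 58/15 (Q(K) = 3 - 13/(-15) = 3 - 13*(-1/15) = 3 + 13/15 = 58/15)
((Q(-9) - 82) - 61)² = ((58/15 - 82) - 61)² = (-1172/15 - 61)² = (-2087/15)² = 4355569/225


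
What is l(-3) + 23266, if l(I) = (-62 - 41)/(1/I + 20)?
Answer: 1372385/59 ≈ 23261.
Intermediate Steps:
l(I) = -103/(20 + 1/I)
l(-3) + 23266 = -103*(-3)/(1 + 20*(-3)) + 23266 = -103*(-3)/(1 - 60) + 23266 = -103*(-3)/(-59) + 23266 = -103*(-3)*(-1/59) + 23266 = -309/59 + 23266 = 1372385/59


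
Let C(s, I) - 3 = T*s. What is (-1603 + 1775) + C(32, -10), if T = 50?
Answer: 1775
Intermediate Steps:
C(s, I) = 3 + 50*s
(-1603 + 1775) + C(32, -10) = (-1603 + 1775) + (3 + 50*32) = 172 + (3 + 1600) = 172 + 1603 = 1775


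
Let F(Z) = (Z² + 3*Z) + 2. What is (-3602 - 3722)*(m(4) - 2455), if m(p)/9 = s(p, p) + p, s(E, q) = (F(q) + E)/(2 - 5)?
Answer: 18463804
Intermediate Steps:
F(Z) = 2 + Z² + 3*Z
s(E, q) = -⅔ - q - E/3 - q²/3 (s(E, q) = ((2 + q² + 3*q) + E)/(2 - 5) = (2 + E + q² + 3*q)/(-3) = (2 + E + q² + 3*q)*(-⅓) = -⅔ - q - E/3 - q²/3)
m(p) = -6 - 3*p - 3*p² (m(p) = 9*((-⅔ - p - p/3 - p²/3) + p) = 9*((-⅔ - 4*p/3 - p²/3) + p) = 9*(-⅔ - p/3 - p²/3) = -6 - 3*p - 3*p²)
(-3602 - 3722)*(m(4) - 2455) = (-3602 - 3722)*((-6 - 3*4 - 3*4²) - 2455) = -7324*((-6 - 12 - 3*16) - 2455) = -7324*((-6 - 12 - 48) - 2455) = -7324*(-66 - 2455) = -7324*(-2521) = 18463804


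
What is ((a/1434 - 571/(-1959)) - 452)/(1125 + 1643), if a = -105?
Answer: -423049331/2591960736 ≈ -0.16322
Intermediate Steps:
((a/1434 - 571/(-1959)) - 452)/(1125 + 1643) = ((-105/1434 - 571/(-1959)) - 452)/(1125 + 1643) = ((-105*1/1434 - 571*(-1/1959)) - 452)/2768 = ((-35/478 + 571/1959) - 452)*(1/2768) = (204373/936402 - 452)*(1/2768) = -423049331/936402*1/2768 = -423049331/2591960736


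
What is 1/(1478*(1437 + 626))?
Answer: 1/3049114 ≈ 3.2796e-7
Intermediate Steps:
1/(1478*(1437 + 626)) = 1/(1478*2063) = 1/3049114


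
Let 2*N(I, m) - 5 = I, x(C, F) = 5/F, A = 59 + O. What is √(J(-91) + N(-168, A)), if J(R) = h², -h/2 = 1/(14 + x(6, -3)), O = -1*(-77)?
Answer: 5*I*√17846/74 ≈ 9.0263*I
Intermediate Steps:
O = 77
A = 136 (A = 59 + 77 = 136)
N(I, m) = 5/2 + I/2
h = -6/37 (h = -2/(14 + 5/(-3)) = -2/(14 + 5*(-⅓)) = -2/(14 - 5/3) = -2/37/3 = -2*3/37 = -6/37 ≈ -0.16216)
J(R) = 36/1369 (J(R) = (-6/37)² = 36/1369)
√(J(-91) + N(-168, A)) = √(36/1369 + (5/2 + (½)*(-168))) = √(36/1369 + (5/2 - 84)) = √(36/1369 - 163/2) = √(-223075/2738) = 5*I*√17846/74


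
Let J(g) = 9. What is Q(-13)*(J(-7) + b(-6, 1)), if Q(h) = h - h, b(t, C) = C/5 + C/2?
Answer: 0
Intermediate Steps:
b(t, C) = 7*C/10 (b(t, C) = C*(⅕) + C*(½) = C/5 + C/2 = 7*C/10)
Q(h) = 0
Q(-13)*(J(-7) + b(-6, 1)) = 0*(9 + (7/10)*1) = 0*(9 + 7/10) = 0*(97/10) = 0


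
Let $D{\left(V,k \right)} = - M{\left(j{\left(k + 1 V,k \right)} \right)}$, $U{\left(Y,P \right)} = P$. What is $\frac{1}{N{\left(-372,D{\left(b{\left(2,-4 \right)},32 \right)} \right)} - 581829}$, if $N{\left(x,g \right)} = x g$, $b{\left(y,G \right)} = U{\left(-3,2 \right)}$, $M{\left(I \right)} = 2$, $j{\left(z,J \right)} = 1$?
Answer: $- \frac{1}{581085} \approx -1.7209 \cdot 10^{-6}$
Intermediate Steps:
$b{\left(y,G \right)} = 2$
$D{\left(V,k \right)} = -2$ ($D{\left(V,k \right)} = \left(-1\right) 2 = -2$)
$N{\left(x,g \right)} = g x$
$\frac{1}{N{\left(-372,D{\left(b{\left(2,-4 \right)},32 \right)} \right)} - 581829} = \frac{1}{\left(-2\right) \left(-372\right) - 581829} = \frac{1}{744 - 581829} = \frac{1}{-581085} = - \frac{1}{581085}$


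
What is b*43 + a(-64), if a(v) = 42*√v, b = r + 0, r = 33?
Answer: 1419 + 336*I ≈ 1419.0 + 336.0*I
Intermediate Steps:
b = 33 (b = 33 + 0 = 33)
b*43 + a(-64) = 33*43 + 42*√(-64) = 1419 + 42*(8*I) = 1419 + 336*I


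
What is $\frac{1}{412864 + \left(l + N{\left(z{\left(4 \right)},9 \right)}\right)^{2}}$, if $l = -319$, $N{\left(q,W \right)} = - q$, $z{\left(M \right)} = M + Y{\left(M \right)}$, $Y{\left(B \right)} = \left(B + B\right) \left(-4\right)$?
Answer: $\frac{1}{497545} \approx 2.0099 \cdot 10^{-6}$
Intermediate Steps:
$Y{\left(B \right)} = - 8 B$ ($Y{\left(B \right)} = 2 B \left(-4\right) = - 8 B$)
$z{\left(M \right)} = - 7 M$ ($z{\left(M \right)} = M - 8 M = - 7 M$)
$\frac{1}{412864 + \left(l + N{\left(z{\left(4 \right)},9 \right)}\right)^{2}} = \frac{1}{412864 + \left(-319 - \left(-7\right) 4\right)^{2}} = \frac{1}{412864 + \left(-319 - -28\right)^{2}} = \frac{1}{412864 + \left(-319 + 28\right)^{2}} = \frac{1}{412864 + \left(-291\right)^{2}} = \frac{1}{412864 + 84681} = \frac{1}{497545}$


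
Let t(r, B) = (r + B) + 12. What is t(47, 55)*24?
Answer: 2736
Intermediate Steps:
t(r, B) = 12 + B + r (t(r, B) = (B + r) + 12 = 12 + B + r)
t(47, 55)*24 = (12 + 55 + 47)*24 = 114*24 = 2736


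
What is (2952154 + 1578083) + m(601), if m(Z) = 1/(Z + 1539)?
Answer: 9694707181/2140 ≈ 4.5302e+6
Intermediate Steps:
m(Z) = 1/(1539 + Z)
(2952154 + 1578083) + m(601) = (2952154 + 1578083) + 1/(1539 + 601) = 4530237 + 1/2140 = 9694707181/2140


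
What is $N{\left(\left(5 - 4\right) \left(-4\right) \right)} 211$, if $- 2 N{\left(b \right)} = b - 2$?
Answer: $633$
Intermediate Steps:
$N{\left(b \right)} = 1 - \frac{b}{2}$ ($N{\left(b \right)} = - \frac{b - 2}{2} = - \frac{-2 + b}{2} = 1 - \frac{b}{2}$)
$N{\left(\left(5 - 4\right) \left(-4\right) \right)} 211 = \left(1 - \frac{\left(5 - 4\right) \left(-4\right)}{2}\right) 211 = \left(1 - \frac{1 \left(-4\right)}{2}\right) 211 = \left(1 - -2\right) 211 = \left(1 + 2\right) 211 = 3 \cdot 211 = 633$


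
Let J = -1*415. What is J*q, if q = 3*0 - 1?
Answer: 415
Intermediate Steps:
J = -415
q = -1 (q = 0 - 1 = -1)
J*q = -415*(-1) = 415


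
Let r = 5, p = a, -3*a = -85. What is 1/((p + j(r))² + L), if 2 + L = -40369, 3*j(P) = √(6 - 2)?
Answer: -1/39530 ≈ -2.5297e-5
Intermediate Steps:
a = 85/3 (a = -⅓*(-85) = 85/3 ≈ 28.333)
p = 85/3 ≈ 28.333
j(P) = ⅔ (j(P) = √(6 - 2)/3 = √4/3 = (⅓)*2 = ⅔)
L = -40371 (L = -2 - 40369 = -40371)
1/((p + j(r))² + L) = 1/((85/3 + ⅔)² - 40371) = 1/(29² - 40371) = 1/(841 - 40371) = 1/(-39530) = -1/39530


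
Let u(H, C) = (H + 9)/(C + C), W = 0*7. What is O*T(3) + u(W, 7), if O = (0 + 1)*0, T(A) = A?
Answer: 9/14 ≈ 0.64286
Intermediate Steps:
O = 0 (O = 1*0 = 0)
W = 0
u(H, C) = (9 + H)/(2*C) (u(H, C) = (9 + H)/((2*C)) = (9 + H)*(1/(2*C)) = (9 + H)/(2*C))
O*T(3) + u(W, 7) = 0*3 + (½)*(9 + 0)/7 = 0 + (½)*(⅐)*9 = 0 + 9/14 = 9/14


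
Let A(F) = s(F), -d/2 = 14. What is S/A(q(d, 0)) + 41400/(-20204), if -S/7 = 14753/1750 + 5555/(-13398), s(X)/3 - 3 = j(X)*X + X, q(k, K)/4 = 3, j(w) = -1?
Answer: -4095091093/494366625 ≈ -8.2835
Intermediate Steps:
d = -28 (d = -2*14 = -28)
q(k, K) = 12 (q(k, K) = 4*3 = 12)
s(X) = 9 (s(X) = 9 + 3*(-X + X) = 9 + 3*0 = 9 + 0 = 9)
A(F) = 9
S = -610193/10875 (S = -7*(14753/1750 + 5555/(-13398)) = -7*(14753*(1/1750) + 5555*(-1/13398)) = -7*(14753/1750 - 505/1218) = -7*610193/76125 = -610193/10875 ≈ -56.110)
S/A(q(d, 0)) + 41400/(-20204) = -610193/10875/9 + 41400/(-20204) = -610193/10875*⅑ + 41400*(-1/20204) = -610193/97875 - 10350/5051 = -4095091093/494366625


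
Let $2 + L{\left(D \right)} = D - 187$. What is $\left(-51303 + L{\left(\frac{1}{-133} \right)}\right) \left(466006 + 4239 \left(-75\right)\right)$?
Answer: $- \frac{1014123399397}{133} \approx -7.625 \cdot 10^{9}$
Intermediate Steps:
$L{\left(D \right)} = -189 + D$ ($L{\left(D \right)} = -2 + \left(D - 187\right) = -2 + \left(-187 + D\right) = -189 + D$)
$\left(-51303 + L{\left(\frac{1}{-133} \right)}\right) \left(466006 + 4239 \left(-75\right)\right) = \left(-51303 - \left(189 - \frac{1}{-133}\right)\right) \left(466006 + 4239 \left(-75\right)\right) = \left(-51303 - \frac{25138}{133}\right) \left(466006 - 317925\right) = \left(-51303 - \frac{25138}{133}\right) 148081 = \left(- \frac{6848437}{133}\right) 148081 = - \frac{1014123399397}{133}$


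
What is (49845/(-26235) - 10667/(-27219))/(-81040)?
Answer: 3988453/214332930680 ≈ 1.8609e-5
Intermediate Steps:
(49845/(-26235) - 10667/(-27219))/(-81040) = (49845*(-1/26235) - 10667*(-1/27219))*(-1/81040) = (-3323/1749 + 10667/27219)*(-1/81040) = -7976906/5289559*(-1/81040) = 3988453/214332930680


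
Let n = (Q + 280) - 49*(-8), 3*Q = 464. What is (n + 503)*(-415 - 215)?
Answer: -837690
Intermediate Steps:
Q = 464/3 (Q = (⅓)*464 = 464/3 ≈ 154.67)
n = 2480/3 (n = (464/3 + 280) - 49*(-8) = 1304/3 + 392 = 2480/3 ≈ 826.67)
(n + 503)*(-415 - 215) = (2480/3 + 503)*(-415 - 215) = (3989/3)*(-630) = -837690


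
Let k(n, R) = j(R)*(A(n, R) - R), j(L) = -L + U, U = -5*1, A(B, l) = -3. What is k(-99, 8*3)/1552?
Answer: 783/1552 ≈ 0.50451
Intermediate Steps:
U = -5
j(L) = -5 - L (j(L) = -L - 5 = -5 - L)
k(n, R) = (-5 - R)*(-3 - R)
k(-99, 8*3)/1552 = ((3 + 8*3)*(5 + 8*3))/1552 = ((3 + 24)*(5 + 24))*(1/1552) = (27*29)*(1/1552) = 783*(1/1552) = 783/1552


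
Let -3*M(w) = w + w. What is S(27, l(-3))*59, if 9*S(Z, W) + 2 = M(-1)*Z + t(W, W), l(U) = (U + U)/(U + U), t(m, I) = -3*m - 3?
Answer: 590/9 ≈ 65.556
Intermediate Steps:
t(m, I) = -3 - 3*m
l(U) = 1 (l(U) = (2*U)/((2*U)) = (2*U)*(1/(2*U)) = 1)
M(w) = -2*w/3 (M(w) = -(w + w)/3 = -2*w/3)
S(Z, W) = -5/9 - W/3 + 2*Z/27 (S(Z, W) = -2/9 + ((-⅔*(-1))*Z + (-3 - 3*W))/9 = -2/9 + (2*Z/3 + (-3 - 3*W))/9 = -2/9 + (-3 - 3*W + 2*Z/3)/9 = -2/9 + (-⅓ - W/3 + 2*Z/27) = -5/9 - W/3 + 2*Z/27)
S(27, l(-3))*59 = (-5/9 - ⅓*1 + (2/27)*27)*59 = (-5/9 - ⅓ + 2)*59 = (10/9)*59 = 590/9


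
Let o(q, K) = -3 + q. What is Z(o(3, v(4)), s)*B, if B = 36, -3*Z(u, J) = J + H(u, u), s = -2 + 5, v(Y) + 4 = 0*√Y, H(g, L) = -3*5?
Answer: 144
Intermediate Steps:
H(g, L) = -15
v(Y) = -4 (v(Y) = -4 + 0*√Y = -4 + 0 = -4)
s = 3
Z(u, J) = 5 - J/3 (Z(u, J) = -(J - 15)/3 = -(-15 + J)/3 = 5 - J/3)
Z(o(3, v(4)), s)*B = (5 - ⅓*3)*36 = (5 - 1)*36 = 4*36 = 144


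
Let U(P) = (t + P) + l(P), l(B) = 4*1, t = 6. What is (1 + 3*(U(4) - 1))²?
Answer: 1600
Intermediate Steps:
l(B) = 4
U(P) = 10 + P (U(P) = (6 + P) + 4 = 10 + P)
(1 + 3*(U(4) - 1))² = (1 + 3*((10 + 4) - 1))² = (1 + 3*(14 - 1))² = (1 + 3*13)² = (1 + 39)² = 40² = 1600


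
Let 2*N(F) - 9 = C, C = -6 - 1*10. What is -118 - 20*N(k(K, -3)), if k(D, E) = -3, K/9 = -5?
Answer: -48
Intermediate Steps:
K = -45 (K = 9*(-5) = -45)
C = -16 (C = -6 - 10 = -16)
N(F) = -7/2 (N(F) = 9/2 + (½)*(-16) = 9/2 - 8 = -7/2)
-118 - 20*N(k(K, -3)) = -118 - 20*(-7/2) = -118 + 70 = -48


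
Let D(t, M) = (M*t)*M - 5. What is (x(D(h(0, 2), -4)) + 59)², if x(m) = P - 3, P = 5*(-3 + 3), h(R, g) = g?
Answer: 3136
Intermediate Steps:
D(t, M) = -5 + t*M² (D(t, M) = t*M² - 5 = -5 + t*M²)
P = 0 (P = 5*0 = 0)
x(m) = -3 (x(m) = 0 - 3 = -3)
(x(D(h(0, 2), -4)) + 59)² = (-3 + 59)² = 56² = 3136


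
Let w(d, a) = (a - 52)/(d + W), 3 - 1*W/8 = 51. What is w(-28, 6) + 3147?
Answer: 648305/206 ≈ 3147.1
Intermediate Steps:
W = -384 (W = 24 - 8*51 = 24 - 408 = -384)
w(d, a) = (-52 + a)/(-384 + d) (w(d, a) = (a - 52)/(d - 384) = (-52 + a)/(-384 + d))
w(-28, 6) + 3147 = (-52 + 6)/(-384 - 28) + 3147 = -46/(-412) + 3147 = -1/412*(-46) + 3147 = 23/206 + 3147 = 648305/206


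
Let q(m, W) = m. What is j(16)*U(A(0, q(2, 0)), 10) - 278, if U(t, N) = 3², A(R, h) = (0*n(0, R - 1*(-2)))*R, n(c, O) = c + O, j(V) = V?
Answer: -134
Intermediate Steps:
n(c, O) = O + c
A(R, h) = 0 (A(R, h) = (0*((R - 1*(-2)) + 0))*R = (0*((R + 2) + 0))*R = (0*((2 + R) + 0))*R = (0*(2 + R))*R = 0*R = 0)
U(t, N) = 9
j(16)*U(A(0, q(2, 0)), 10) - 278 = 16*9 - 278 = 144 - 278 = -134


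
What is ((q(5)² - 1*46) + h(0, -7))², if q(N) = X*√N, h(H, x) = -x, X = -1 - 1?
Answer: 361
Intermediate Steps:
X = -2
q(N) = -2*√N
((q(5)² - 1*46) + h(0, -7))² = (((-2*√5)² - 1*46) - 1*(-7))² = ((20 - 46) + 7)² = (-26 + 7)² = (-19)² = 361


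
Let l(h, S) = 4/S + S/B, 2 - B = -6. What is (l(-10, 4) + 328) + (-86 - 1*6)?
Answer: 475/2 ≈ 237.50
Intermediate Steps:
B = 8 (B = 2 - 1*(-6) = 2 + 6 = 8)
l(h, S) = 4/S + S/8
(l(-10, 4) + 328) + (-86 - 1*6) = ((4/4 + (⅛)*4) + 328) + (-86 - 1*6) = ((4*(¼) + ½) + 328) + (-86 - 6) = ((1 + ½) + 328) - 92 = (3/2 + 328) - 92 = 659/2 - 92 = 475/2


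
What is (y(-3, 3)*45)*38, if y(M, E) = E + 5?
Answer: 13680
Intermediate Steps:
y(M, E) = 5 + E
(y(-3, 3)*45)*38 = ((5 + 3)*45)*38 = (8*45)*38 = 360*38 = 13680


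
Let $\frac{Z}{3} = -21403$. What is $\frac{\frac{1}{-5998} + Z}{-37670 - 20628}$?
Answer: $\frac{385125583}{349671404} \approx 1.1014$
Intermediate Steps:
$Z = -64209$ ($Z = 3 \left(-21403\right) = -64209$)
$\frac{\frac{1}{-5998} + Z}{-37670 - 20628} = \frac{\frac{1}{-5998} - 64209}{-37670 - 20628} = \frac{- \frac{1}{5998} - 64209}{-58298} = \left(- \frac{385125583}{5998}\right) \left(- \frac{1}{58298}\right) = \frac{385125583}{349671404}$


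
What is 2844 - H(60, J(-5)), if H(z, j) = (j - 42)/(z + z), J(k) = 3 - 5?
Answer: 85331/30 ≈ 2844.4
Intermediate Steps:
J(k) = -2
H(z, j) = (-42 + j)/(2*z) (H(z, j) = (-42 + j)/((2*z)) = (-42 + j)*(1/(2*z)) = (-42 + j)/(2*z))
2844 - H(60, J(-5)) = 2844 - (-42 - 2)/(2*60) = 2844 - (-44)/(2*60) = 2844 - 1*(-11/30) = 2844 + 11/30 = 85331/30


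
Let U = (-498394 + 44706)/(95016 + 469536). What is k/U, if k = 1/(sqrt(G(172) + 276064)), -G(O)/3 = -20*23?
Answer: -70569*sqrt(69361)/7867063342 ≈ -0.0023624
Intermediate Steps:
G(O) = 1380 (G(O) = -(-60)*23 = -3*(-460) = 1380)
U = -56711/70569 (U = -453688/564552 = -453688*1/564552 = -56711/70569 ≈ -0.80363)
k = sqrt(69361)/138722 (k = 1/(sqrt(1380 + 276064)) = 1/(sqrt(277444)) = 1/(2*sqrt(69361)) = sqrt(69361)/138722 ≈ 0.0018985)
k/U = (sqrt(69361)/138722)/(-56711/70569) = (sqrt(69361)/138722)*(-70569/56711) = -70569*sqrt(69361)/7867063342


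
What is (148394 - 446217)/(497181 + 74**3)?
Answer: -297823/902405 ≈ -0.33003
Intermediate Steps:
(148394 - 446217)/(497181 + 74**3) = -297823/(497181 + 405224) = -297823/902405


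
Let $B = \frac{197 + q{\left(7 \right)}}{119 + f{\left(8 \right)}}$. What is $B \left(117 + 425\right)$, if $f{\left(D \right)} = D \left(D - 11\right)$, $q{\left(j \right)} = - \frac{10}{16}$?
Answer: $\frac{425741}{380} \approx 1120.4$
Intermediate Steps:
$q{\left(j \right)} = - \frac{5}{8}$ ($q{\left(j \right)} = - \frac{10}{16} = \left(-1\right) \frac{5}{8} = - \frac{5}{8}$)
$f{\left(D \right)} = D \left(-11 + D\right)$
$B = \frac{1571}{760}$ ($B = \frac{197 - \frac{5}{8}}{119 + 8 \left(-11 + 8\right)} = \frac{1571}{8 \left(119 + 8 \left(-3\right)\right)} = \frac{1571}{8 \left(119 - 24\right)} = \frac{1571}{8 \cdot 95} = \frac{1571}{8} \cdot \frac{1}{95} = \frac{1571}{760} \approx 2.0671$)
$B \left(117 + 425\right) = \frac{1571 \left(117 + 425\right)}{760} = \frac{1571}{760} \cdot 542 = \frac{425741}{380}$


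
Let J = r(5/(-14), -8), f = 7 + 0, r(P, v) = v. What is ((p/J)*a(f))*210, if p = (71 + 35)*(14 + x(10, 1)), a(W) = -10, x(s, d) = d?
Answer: 417375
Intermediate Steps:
f = 7
J = -8
p = 1590 (p = (71 + 35)*(14 + 1) = 106*15 = 1590)
((p/J)*a(f))*210 = ((1590/(-8))*(-10))*210 = ((1590*(-⅛))*(-10))*210 = -795/4*(-10)*210 = (3975/2)*210 = 417375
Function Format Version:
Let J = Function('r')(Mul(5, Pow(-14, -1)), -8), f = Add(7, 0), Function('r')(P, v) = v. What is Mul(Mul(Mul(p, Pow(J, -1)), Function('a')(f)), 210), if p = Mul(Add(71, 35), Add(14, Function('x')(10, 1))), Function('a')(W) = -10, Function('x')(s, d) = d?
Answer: 417375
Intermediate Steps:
f = 7
J = -8
p = 1590 (p = Mul(Add(71, 35), Add(14, 1)) = Mul(106, 15) = 1590)
Mul(Mul(Mul(p, Pow(J, -1)), Function('a')(f)), 210) = Mul(Mul(Mul(1590, Pow(-8, -1)), -10), 210) = Mul(Mul(Mul(1590, Rational(-1, 8)), -10), 210) = Mul(Mul(Rational(-795, 4), -10), 210) = Mul(Rational(3975, 2), 210) = 417375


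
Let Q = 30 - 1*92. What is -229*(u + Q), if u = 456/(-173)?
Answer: 2560678/173 ≈ 14802.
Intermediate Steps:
Q = -62 (Q = 30 - 92 = -62)
u = -456/173 (u = 456*(-1/173) = -456/173 ≈ -2.6358)
-229*(u + Q) = -229*(-456/173 - 62) = -229*(-11182/173) = 2560678/173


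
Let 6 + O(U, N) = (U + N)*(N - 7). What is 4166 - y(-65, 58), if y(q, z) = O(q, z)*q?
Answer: -19429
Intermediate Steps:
O(U, N) = -6 + (-7 + N)*(N + U) (O(U, N) = -6 + (U + N)*(N - 7) = -6 + (N + U)*(-7 + N) = -6 + (-7 + N)*(N + U))
y(q, z) = q*(-6 + z² - 7*q - 7*z + q*z) (y(q, z) = (-6 + z² - 7*z - 7*q + z*q)*q = (-6 + z² - 7*z - 7*q + q*z)*q = (-6 + z² - 7*q - 7*z + q*z)*q = q*(-6 + z² - 7*q - 7*z + q*z))
4166 - y(-65, 58) = 4166 - (-65)*(-6 + 58² - 7*(-65) - 7*58 - 65*58) = 4166 - (-65)*(-6 + 3364 + 455 - 406 - 3770) = 4166 - (-65)*(-363) = 4166 - 1*23595 = 4166 - 23595 = -19429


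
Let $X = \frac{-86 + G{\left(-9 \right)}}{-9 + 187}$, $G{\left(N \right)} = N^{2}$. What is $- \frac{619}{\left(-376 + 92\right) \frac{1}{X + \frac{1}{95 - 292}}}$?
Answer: $- \frac{719897}{9958744} \approx -0.072288$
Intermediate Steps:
$X = - \frac{5}{178}$ ($X = \frac{-86 + \left(-9\right)^{2}}{-9 + 187} = \frac{-86 + 81}{178} = \left(-5\right) \frac{1}{178} = - \frac{5}{178} \approx -0.02809$)
$- \frac{619}{\left(-376 + 92\right) \frac{1}{X + \frac{1}{95 - 292}}} = - \frac{619}{\left(-376 + 92\right) \frac{1}{- \frac{5}{178} + \frac{1}{95 - 292}}} = - \frac{619}{\left(-284\right) \frac{1}{- \frac{5}{178} + \frac{1}{-197}}} = - \frac{619}{\left(-284\right) \frac{1}{- \frac{5}{178} - \frac{1}{197}}} = - \frac{619}{\left(-284\right) \frac{1}{- \frac{1163}{35066}}} = - \frac{619}{\left(-284\right) \left(- \frac{35066}{1163}\right)} = - \frac{619}{\frac{9958744}{1163}} = \left(-619\right) \frac{1163}{9958744} = - \frac{719897}{9958744}$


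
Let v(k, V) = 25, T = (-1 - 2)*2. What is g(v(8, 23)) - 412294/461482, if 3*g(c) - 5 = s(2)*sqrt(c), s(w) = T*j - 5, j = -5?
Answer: 29377889/692223 ≈ 42.440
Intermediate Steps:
T = -6 (T = -3*2 = -6)
s(w) = 25 (s(w) = -6*(-5) - 5 = 30 - 5 = 25)
g(c) = 5/3 + 25*sqrt(c)/3 (g(c) = 5/3 + (25*sqrt(c))/3 = 5/3 + 25*sqrt(c)/3)
g(v(8, 23)) - 412294/461482 = (5/3 + 25*sqrt(25)/3) - 412294/461482 = (5/3 + (25/3)*5) - 412294/461482 = (5/3 + 125/3) - 1*206147/230741 = 130/3 - 206147/230741 = 29377889/692223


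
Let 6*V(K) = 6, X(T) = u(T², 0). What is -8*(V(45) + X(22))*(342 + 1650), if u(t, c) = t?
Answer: -7728960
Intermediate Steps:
X(T) = T²
V(K) = 1 (V(K) = (⅙)*6 = 1)
-8*(V(45) + X(22))*(342 + 1650) = -8*(1 + 22²)*(342 + 1650) = -8*(1 + 484)*1992 = -3880*1992 = -8*966120 = -7728960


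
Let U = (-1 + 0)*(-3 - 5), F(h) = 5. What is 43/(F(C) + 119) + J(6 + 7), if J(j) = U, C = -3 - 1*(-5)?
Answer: 1035/124 ≈ 8.3468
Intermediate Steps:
C = 2 (C = -3 + 5 = 2)
U = 8 (U = -1*(-8) = 8)
J(j) = 8
43/(F(C) + 119) + J(6 + 7) = 43/(5 + 119) + 8 = 43/124 + 8 = 1035/124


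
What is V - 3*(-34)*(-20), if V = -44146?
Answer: -46186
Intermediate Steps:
V - 3*(-34)*(-20) = -44146 - 3*(-34)*(-20) = -44146 - (-102)*(-20) = -44146 - 1*2040 = -44146 - 2040 = -46186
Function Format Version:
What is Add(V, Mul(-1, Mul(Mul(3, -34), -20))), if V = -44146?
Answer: -46186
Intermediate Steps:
Add(V, Mul(-1, Mul(Mul(3, -34), -20))) = Add(-44146, Mul(-1, Mul(Mul(3, -34), -20))) = Add(-44146, Mul(-1, Mul(-102, -20))) = Add(-44146, Mul(-1, 2040)) = Add(-44146, -2040) = -46186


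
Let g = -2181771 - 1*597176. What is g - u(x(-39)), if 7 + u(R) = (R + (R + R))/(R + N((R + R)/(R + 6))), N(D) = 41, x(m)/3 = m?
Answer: -211199791/76 ≈ -2.7789e+6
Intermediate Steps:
x(m) = 3*m
u(R) = -7 + 3*R/(41 + R) (u(R) = -7 + (R + (R + R))/(R + 41) = -7 + (R + 2*R)/(41 + R) = -7 + (3*R)/(41 + R) = -7 + 3*R/(41 + R))
g = -2778947 (g = -2181771 - 597176 = -2778947)
g - u(x(-39)) = -2778947 - (-287 - 12*(-39))/(41 + 3*(-39)) = -2778947 - (-287 - 4*(-117))/(41 - 117) = -2778947 - (-287 + 468)/(-76) = -2778947 - (-1)*181/76 = -2778947 - 1*(-181/76) = -2778947 + 181/76 = -211199791/76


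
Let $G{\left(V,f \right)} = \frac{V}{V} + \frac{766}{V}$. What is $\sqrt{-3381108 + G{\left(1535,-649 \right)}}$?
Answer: $\frac{i \sqrt{7966647665265}}{1535} \approx 1838.8 i$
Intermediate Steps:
$G{\left(V,f \right)} = 1 + \frac{766}{V}$
$\sqrt{-3381108 + G{\left(1535,-649 \right)}} = \sqrt{-3381108 + \frac{766 + 1535}{1535}} = \sqrt{-3381108 + \frac{1}{1535} \cdot 2301} = \sqrt{-3381108 + \frac{2301}{1535}} = \sqrt{- \frac{5189998479}{1535}} = \frac{i \sqrt{7966647665265}}{1535}$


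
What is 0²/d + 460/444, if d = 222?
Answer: 115/111 ≈ 1.0360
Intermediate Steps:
0²/d + 460/444 = 0²/222 + 460/444 = 0*(1/222) + 460*(1/444) = 0 + 115/111 = 115/111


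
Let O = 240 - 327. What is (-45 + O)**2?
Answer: 17424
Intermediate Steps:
O = -87
(-45 + O)**2 = (-45 - 87)**2 = (-132)**2 = 17424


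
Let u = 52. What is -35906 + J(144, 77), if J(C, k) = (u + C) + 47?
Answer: -35663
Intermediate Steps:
J(C, k) = 99 + C (J(C, k) = (52 + C) + 47 = 99 + C)
-35906 + J(144, 77) = -35906 + (99 + 144) = -35906 + 243 = -35663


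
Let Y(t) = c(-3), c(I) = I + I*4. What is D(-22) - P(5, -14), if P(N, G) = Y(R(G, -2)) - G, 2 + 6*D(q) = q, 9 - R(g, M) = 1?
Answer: -3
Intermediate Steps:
R(g, M) = 8 (R(g, M) = 9 - 1*1 = 9 - 1 = 8)
D(q) = -⅓ + q/6
c(I) = 5*I (c(I) = I + 4*I = 5*I)
Y(t) = -15 (Y(t) = 5*(-3) = -15)
P(N, G) = -15 - G
D(-22) - P(5, -14) = (-⅓ + (⅙)*(-22)) - (-15 - 1*(-14)) = (-⅓ - 11/3) - (-15 + 14) = -4 - 1*(-1) = -4 + 1 = -3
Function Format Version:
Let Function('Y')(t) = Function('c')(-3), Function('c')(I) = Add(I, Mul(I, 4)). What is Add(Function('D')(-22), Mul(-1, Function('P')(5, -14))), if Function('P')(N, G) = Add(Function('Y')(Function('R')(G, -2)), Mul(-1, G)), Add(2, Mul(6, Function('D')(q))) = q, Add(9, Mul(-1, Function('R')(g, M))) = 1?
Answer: -3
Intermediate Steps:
Function('R')(g, M) = 8 (Function('R')(g, M) = Add(9, Mul(-1, 1)) = Add(9, -1) = 8)
Function('D')(q) = Add(Rational(-1, 3), Mul(Rational(1, 6), q))
Function('c')(I) = Mul(5, I) (Function('c')(I) = Add(I, Mul(4, I)) = Mul(5, I))
Function('Y')(t) = -15 (Function('Y')(t) = Mul(5, -3) = -15)
Function('P')(N, G) = Add(-15, Mul(-1, G))
Add(Function('D')(-22), Mul(-1, Function('P')(5, -14))) = Add(Add(Rational(-1, 3), Mul(Rational(1, 6), -22)), Mul(-1, Add(-15, Mul(-1, -14)))) = Add(Add(Rational(-1, 3), Rational(-11, 3)), Mul(-1, Add(-15, 14))) = Add(-4, Mul(-1, -1)) = Add(-4, 1) = -3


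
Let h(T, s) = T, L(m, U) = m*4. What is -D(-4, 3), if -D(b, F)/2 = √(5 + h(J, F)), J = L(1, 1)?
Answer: 6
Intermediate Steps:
L(m, U) = 4*m
J = 4 (J = 4*1 = 4)
D(b, F) = -6 (D(b, F) = -2*√(5 + 4) = -2*√9 = -2*3 = -6)
-D(-4, 3) = -1*(-6) = 6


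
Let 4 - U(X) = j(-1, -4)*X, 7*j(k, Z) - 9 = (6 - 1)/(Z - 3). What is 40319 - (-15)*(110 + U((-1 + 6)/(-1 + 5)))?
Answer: 4116667/98 ≈ 42007.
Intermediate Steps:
j(k, Z) = 9/7 + 5/(7*(-3 + Z)) (j(k, Z) = 9/7 + ((6 - 1)/(Z - 3))/7 = 9/7 + (5/(-3 + Z))/7 = 9/7 + 5/(7*(-3 + Z)))
U(X) = 4 - 58*X/49 (U(X) = 4 - (-22 + 9*(-4))/(7*(-3 - 4))*X = 4 - (⅐)*(-22 - 36)/(-7)*X = 4 - (⅐)*(-⅐)*(-58)*X = 4 - 58*X/49)
40319 - (-15)*(110 + U((-1 + 6)/(-1 + 5))) = 40319 - (-15)*(110 + (4 - 58*(-1 + 6)/(49*(-1 + 5)))) = 40319 - (-15)*(110 + (4 - 290/(49*4))) = 40319 - (-15)*(110 + (4 - 58/49*5/4)) = 40319 - (-15)*(110 + (4 - 145/98)) = 40319 - (-15)*(110 + 247/98) = 40319 - (-15)*11027/98 = 40319 - 1*(-165405/98) = 40319 + 165405/98 = 4116667/98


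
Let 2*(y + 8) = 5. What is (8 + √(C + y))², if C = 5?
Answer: (16 + I*√2)²/4 ≈ 63.5 + 11.314*I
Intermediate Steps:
y = -11/2 (y = -8 + (½)*5 = -8 + 5/2 = -11/2 ≈ -5.5000)
(8 + √(C + y))² = (8 + √(5 - 11/2))² = (8 + √(-½))² = (8 + I*√2/2)²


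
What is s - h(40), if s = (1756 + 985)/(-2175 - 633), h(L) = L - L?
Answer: -2741/2808 ≈ -0.97614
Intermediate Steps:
h(L) = 0
s = -2741/2808 (s = 2741/(-2808) = 2741*(-1/2808) = -2741/2808 ≈ -0.97614)
s - h(40) = -2741/2808 - 1*0 = -2741/2808 + 0 = -2741/2808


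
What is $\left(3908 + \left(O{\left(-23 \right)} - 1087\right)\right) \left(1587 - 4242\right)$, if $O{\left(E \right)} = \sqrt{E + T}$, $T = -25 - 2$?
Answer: $-7489755 - 13275 i \sqrt{2} \approx -7.4898 \cdot 10^{6} - 18774.0 i$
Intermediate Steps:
$T = -27$
$O{\left(E \right)} = \sqrt{-27 + E}$ ($O{\left(E \right)} = \sqrt{E - 27} = \sqrt{-27 + E}$)
$\left(3908 + \left(O{\left(-23 \right)} - 1087\right)\right) \left(1587 - 4242\right) = \left(3908 + \left(\sqrt{-27 - 23} - 1087\right)\right) \left(1587 - 4242\right) = \left(3908 - \left(1087 - \sqrt{-50}\right)\right) \left(-2655\right) = \left(3908 - \left(1087 - 5 i \sqrt{2}\right)\right) \left(-2655\right) = \left(2821 + 5 i \sqrt{2}\right) \left(-2655\right) = -7489755 - 13275 i \sqrt{2}$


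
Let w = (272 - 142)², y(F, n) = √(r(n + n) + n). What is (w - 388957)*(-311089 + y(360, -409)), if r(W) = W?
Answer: 115742840073 - 372057*I*√1227 ≈ 1.1574e+11 - 1.3033e+7*I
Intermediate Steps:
y(F, n) = √3*√n (y(F, n) = √((n + n) + n) = √(2*n + n) = √(3*n) = √3*√n)
w = 16900 (w = 130² = 16900)
(w - 388957)*(-311089 + y(360, -409)) = (16900 - 388957)*(-311089 + √3*√(-409)) = -372057*(-311089 + √3*(I*√409)) = -372057*(-311089 + I*√1227) = 115742840073 - 372057*I*√1227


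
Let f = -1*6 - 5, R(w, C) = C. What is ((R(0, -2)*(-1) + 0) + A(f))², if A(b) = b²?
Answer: 15129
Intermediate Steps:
f = -11 (f = -6 - 5 = -11)
((R(0, -2)*(-1) + 0) + A(f))² = ((-2*(-1) + 0) + (-11)²)² = ((2 + 0) + 121)² = (2 + 121)² = 123² = 15129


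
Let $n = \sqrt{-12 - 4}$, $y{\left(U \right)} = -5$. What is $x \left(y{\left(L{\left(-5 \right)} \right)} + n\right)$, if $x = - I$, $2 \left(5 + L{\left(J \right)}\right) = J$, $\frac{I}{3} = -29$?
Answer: $-435 + 348 i \approx -435.0 + 348.0 i$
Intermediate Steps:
$I = -87$ ($I = 3 \left(-29\right) = -87$)
$L{\left(J \right)} = -5 + \frac{J}{2}$
$x = 87$ ($x = \left(-1\right) \left(-87\right) = 87$)
$n = 4 i$ ($n = \sqrt{-16} = 4 i \approx 4.0 i$)
$x \left(y{\left(L{\left(-5 \right)} \right)} + n\right) = 87 \left(-5 + 4 i\right) = -435 + 348 i$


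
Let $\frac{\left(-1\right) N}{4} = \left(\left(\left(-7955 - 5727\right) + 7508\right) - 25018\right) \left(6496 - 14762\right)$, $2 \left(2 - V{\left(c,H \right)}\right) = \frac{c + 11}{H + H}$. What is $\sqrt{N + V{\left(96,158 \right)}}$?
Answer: $\frac{i \sqrt{102984716767722}}{316} \approx 32114.0 i$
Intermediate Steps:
$V{\left(c,H \right)} = 2 - \frac{11 + c}{4 H}$ ($V{\left(c,H \right)} = 2 - \frac{\left(c + 11\right) \frac{1}{H + H}}{2} = 2 - \frac{\left(11 + c\right) \frac{1}{2 H}}{2} = 2 - \frac{\frac{1}{2} \frac{1}{H} \left(11 + c\right)}{2} = 2 - \frac{11 + c}{4 H}$)
$N = -1031332288$ ($N = - 4 \left(\left(\left(-7955 - 5727\right) + 7508\right) - 25018\right) \left(6496 - 14762\right) = - 4 \left(\left(-13682 + 7508\right) - 25018\right) \left(-8266\right) = - 4 \left(-6174 - 25018\right) \left(-8266\right) = - 4 \left(\left(-31192\right) \left(-8266\right)\right) = \left(-4\right) 257833072 = -1031332288$)
$\sqrt{N + V{\left(96,158 \right)}} = \sqrt{-1031332288 + \frac{-11 - 96 + 8 \cdot 158}{4 \cdot 158}} = \sqrt{-1031332288 + \frac{1}{4} \cdot \frac{1}{158} \left(-11 - 96 + 1264\right)} = \sqrt{-1031332288 + \frac{1}{4} \cdot \frac{1}{158} \cdot 1157} = \sqrt{-1031332288 + \frac{1157}{632}} = \sqrt{- \frac{651802004859}{632}} = \frac{i \sqrt{102984716767722}}{316}$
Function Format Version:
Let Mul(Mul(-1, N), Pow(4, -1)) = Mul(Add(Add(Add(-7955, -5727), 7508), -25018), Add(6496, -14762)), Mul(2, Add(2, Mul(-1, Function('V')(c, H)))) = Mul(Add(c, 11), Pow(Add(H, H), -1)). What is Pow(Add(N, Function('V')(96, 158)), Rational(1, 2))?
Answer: Mul(Rational(1, 316), I, Pow(102984716767722, Rational(1, 2))) ≈ Mul(32114., I)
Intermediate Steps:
Function('V')(c, H) = Add(2, Mul(Rational(-1, 4), Pow(H, -1), Add(11, c))) (Function('V')(c, H) = Add(2, Mul(Rational(-1, 2), Mul(Add(c, 11), Pow(Add(H, H), -1)))) = Add(2, Mul(Rational(-1, 2), Mul(Add(11, c), Pow(Mul(2, H), -1)))) = Add(2, Mul(Rational(-1, 2), Mul(Add(11, c), Mul(Rational(1, 2), Pow(H, -1))))) = Add(2, Mul(Rational(-1, 2), Mul(Rational(1, 2), Pow(H, -1), Add(11, c)))) = Add(2, Mul(Rational(-1, 4), Pow(H, -1), Add(11, c))))
N = -1031332288 (N = Mul(-4, Mul(Add(Add(Add(-7955, -5727), 7508), -25018), Add(6496, -14762))) = Mul(-4, Mul(Add(Add(-13682, 7508), -25018), -8266)) = Mul(-4, Mul(Add(-6174, -25018), -8266)) = Mul(-4, Mul(-31192, -8266)) = Mul(-4, 257833072) = -1031332288)
Pow(Add(N, Function('V')(96, 158)), Rational(1, 2)) = Pow(Add(-1031332288, Mul(Rational(1, 4), Pow(158, -1), Add(-11, Mul(-1, 96), Mul(8, 158)))), Rational(1, 2)) = Pow(Add(-1031332288, Mul(Rational(1, 4), Rational(1, 158), Add(-11, -96, 1264))), Rational(1, 2)) = Pow(Add(-1031332288, Mul(Rational(1, 4), Rational(1, 158), 1157)), Rational(1, 2)) = Pow(Add(-1031332288, Rational(1157, 632)), Rational(1, 2)) = Pow(Rational(-651802004859, 632), Rational(1, 2)) = Mul(Rational(1, 316), I, Pow(102984716767722, Rational(1, 2)))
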